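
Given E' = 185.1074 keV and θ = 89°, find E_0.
287.4000 keV

Convert final energy to wavelength (hc ≈ 1239.842 keV·pm):
λ' = hc/E' = 1239.842 / 185.1074 = 6.6980 pm

Calculate the Compton shift:
Δλ = λ_C(1 - cos(89°))
Δλ = 2.4263 × (1 - cos(89°))
Δλ = 2.3840 pm

Initial wavelength:
λ = λ' - Δλ = 6.6980 - 2.3840 = 4.3140 pm

Initial energy:
E = hc/λ = 1239.842 / 4.3140 = 287.4000 keV

(Intermediate values are shown rounded; full precision is carried through to the final answer.)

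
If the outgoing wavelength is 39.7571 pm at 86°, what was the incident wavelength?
37.5000 pm

From λ' = λ + Δλ, we have λ = λ' - Δλ

First calculate the Compton shift:
Δλ = λ_C(1 - cos θ)
Δλ = 2.4263 × (1 - cos(86°))
Δλ = 2.4263 × 0.9302
Δλ = 2.2571 pm

Initial wavelength:
λ = λ' - Δλ
λ = 39.7571 - 2.2571
λ = 37.5000 pm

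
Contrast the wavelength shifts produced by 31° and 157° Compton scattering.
157° produces the larger shift by a factor of 13.446

Calculate both shifts using Δλ = λ_C(1 - cos θ):

For θ₁ = 31°:
Δλ₁ = 2.4263 × (1 - cos(31°))
Δλ₁ = 2.4263 × 0.1428
Δλ₁ = 0.3466 pm

For θ₂ = 157°:
Δλ₂ = 2.4263 × (1 - cos(157°))
Δλ₂ = 2.4263 × 1.9205
Δλ₂ = 4.6597 pm

The 157° angle produces the larger shift.
Ratio: 4.6597/0.3466 = 13.446

(Intermediate values are shown rounded; full precision is carried through to the final answer.)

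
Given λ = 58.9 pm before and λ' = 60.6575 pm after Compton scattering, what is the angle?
74.00°

First find the wavelength shift:
Δλ = λ' - λ = 60.6575 - 58.9 = 1.7575 pm

Using Δλ = λ_C(1 - cos θ), with λ_C = h/(m_e·c) ≈ 2.42631024 pm:
cos θ = 1 - Δλ/λ_C
cos θ = 1 - 1.7575/2.42631024
cos θ = 0.275649

θ = arccos(0.275649)
θ = 74.00°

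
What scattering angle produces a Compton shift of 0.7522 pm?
46.37°

From the Compton formula Δλ = λ_C(1 - cos θ), we can solve for θ:

cos θ = 1 - Δλ/λ_C

Given:
- Δλ = 0.7522 pm
- λ_C = h/(m_e·c) ≈ 2.42631024 pm

cos θ = 1 - 0.7522/2.42631024
cos θ = 1 - 0.310018
cos θ = 0.689982

θ = arccos(0.689982)
θ = 46.37°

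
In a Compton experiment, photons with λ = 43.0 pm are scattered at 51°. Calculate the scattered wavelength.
43.8994 pm

Using the Compton scattering formula:
λ' = λ + Δλ = λ + λ_C(1 - cos θ)

Given:
- Initial wavelength λ = 43.0 pm
- Scattering angle θ = 51°
- Compton wavelength λ_C ≈ 2.4263 pm

Calculate the shift:
Δλ = 2.4263 × (1 - cos(51°))
Δλ = 2.4263 × 0.3707
Δλ = 0.8994 pm

Final wavelength:
λ' = 43.0 + 0.8994 = 43.8994 pm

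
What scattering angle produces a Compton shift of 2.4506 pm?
90.57°

From the Compton formula Δλ = λ_C(1 - cos θ), we can solve for θ:

cos θ = 1 - Δλ/λ_C

Given:
- Δλ = 2.4506 pm
- λ_C = h/(m_e·c) ≈ 2.42631024 pm

cos θ = 1 - 2.4506/2.42631024
cos θ = 1 - 1.010011
cos θ = -0.010011

θ = arccos(-0.010011)
θ = 90.57°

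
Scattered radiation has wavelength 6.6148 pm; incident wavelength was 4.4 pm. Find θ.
85.00°

First find the wavelength shift:
Δλ = λ' - λ = 6.6148 - 4.4 = 2.2148 pm

Using Δλ = λ_C(1 - cos θ), with λ_C = h/(m_e·c) ≈ 2.42631024 pm:
cos θ = 1 - Δλ/λ_C
cos θ = 1 - 2.2148/2.42631024
cos θ = 0.087174

θ = arccos(0.087174)
θ = 85.00°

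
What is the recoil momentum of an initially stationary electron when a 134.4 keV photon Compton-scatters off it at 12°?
1.4979e-23 kg·m/s

The electron is initially at rest, so by conservation of momentum:
p⃗_e = p⃗₀ − p⃗'  (incident photon momentum minus scattered photon momentum)

Photon momentum magnitudes (p = h/λ = E/c):
λ₀ = hc/E₀ = 9.2250 pm → p₀ = h/λ₀ = 7.1827e-23 kg·m/s
Δλ = λ_C(1 − cos 12°) = 0.0530 pm
λ' = 9.2780 pm → p' = h/λ' = 7.1417e-23 kg·m/s

The scattered photon makes angle θ = 12° with the incident direction, so by the law of cosines:
|p⃗_e|² = p₀² + p'² − 2p₀p'cos θ
|p⃗_e|² = (7.1827e-23)² + (7.1417e-23)² − 2·7.1827e-23·7.1417e-23·cos(12°)
|p⃗_e| = 1.4979e-23 kg·m/s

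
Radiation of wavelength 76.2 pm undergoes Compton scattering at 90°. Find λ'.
78.6263 pm

Using the Compton formula: λ' = λ + λ_C(1 − cos θ)

For θ = 90°, cos θ = 0 (exact) = 0.0000, so:
1 − cos 90° = 1 − (0) = 1.0000

Δλ = λ_C × 1.0000 = 2.4263 × 1.0000 = 2.4263 pm

λ' = 76.2 + 2.4263 = 78.6263 pm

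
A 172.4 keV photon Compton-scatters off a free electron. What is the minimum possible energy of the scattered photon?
102.9403 keV (at θ = 180°)

The scattered photon has minimum energy when its wavelength is maximum, i.e., when the Compton shift Δλ = λ_C(1 − cos θ) is maximum. This occurs at θ = 180° (backscattering), giving Δλ_max = 2λ_C = 4.8526 pm.

Initial wavelength: λ₀ = hc/E₀ = 7.1917 pm
Maximum final wavelength: λ'_max = λ₀ + 2λ_C = 7.1917 + 4.8526 = 12.0443 pm
Minimum final energy: E'_min = hc/λ'_max = 102.9403 keV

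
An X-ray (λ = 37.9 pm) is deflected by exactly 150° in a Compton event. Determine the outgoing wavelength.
42.4276 pm

Using the Compton formula: λ' = λ + λ_C(1 − cos θ)

For θ = 150°, cos θ = -√3/2 (exact) ≈ -0.8660, so:
1 − cos 150° = 1 − (-√3/2) ≈ 1.8660

Δλ = λ_C × 1.8660 = 2.4263 × 1.8660 = 4.5276 pm

λ' = 37.9 + 4.5276 = 42.4276 pm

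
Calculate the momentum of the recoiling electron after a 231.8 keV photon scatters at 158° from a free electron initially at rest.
1.8681e-22 kg·m/s

The electron is initially at rest, so by conservation of momentum:
p⃗_e = p⃗₀ − p⃗'  (incident photon momentum minus scattered photon momentum)

Photon momentum magnitudes (p = h/λ = E/c):
λ₀ = hc/E₀ = 5.3488 pm → p₀ = h/λ₀ = 1.2388e-22 kg·m/s
Δλ = λ_C(1 − cos 158°) = 4.6759 pm
λ' = 10.0247 pm → p' = h/λ' = 6.6097e-23 kg·m/s

The scattered photon makes angle θ = 158° with the incident direction, so by the law of cosines:
|p⃗_e|² = p₀² + p'² − 2p₀p'cos θ
|p⃗_e|² = (1.2388e-22)² + (6.6097e-23)² − 2·1.2388e-22·6.6097e-23·cos(158°)
|p⃗_e| = 1.8681e-22 kg·m/s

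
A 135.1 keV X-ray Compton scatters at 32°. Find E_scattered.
129.8822 keV

First convert energy to wavelength:
λ = hc/E, with hc ≈ 1239.842 keV·pm (i.e. 1239.842 eV·nm)

For E = 135.1 keV = 135100 eV:
λ = 1239.842 keV·pm / 135.1 keV
λ = 9.1772 pm

Calculate the Compton shift:
Δλ = λ_C(1 - cos(32°)) = 2.4263 × 0.1520
Δλ = 0.3687 pm

Final wavelength:
λ' = 9.1772 + 0.3687 = 9.5459 pm

Final energy:
E' = hc/λ' = 1239.842 / 9.5459 = 129.8822 keV

(Intermediate values are shown rounded; full precision is carried through to the final answer.)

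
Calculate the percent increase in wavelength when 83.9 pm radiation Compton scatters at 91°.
2.9424%

Calculate the Compton shift:
Δλ = λ_C(1 - cos(91°))
Δλ = 2.4263 × (1 - cos(91°))
Δλ = 2.4263 × 1.0175
Δλ = 2.4687 pm

Percentage change:
(Δλ/λ₀) × 100 = (2.4687/83.9) × 100
= 2.9424%

(Intermediate values are shown rounded; full precision is carried through to the final answer.)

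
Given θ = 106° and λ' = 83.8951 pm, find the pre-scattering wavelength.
80.8000 pm

From λ' = λ + Δλ, we have λ = λ' - Δλ

First calculate the Compton shift:
Δλ = λ_C(1 - cos θ)
Δλ = 2.4263 × (1 - cos(106°))
Δλ = 2.4263 × 1.2756
Δλ = 3.0951 pm

Initial wavelength:
λ = λ' - Δλ
λ = 83.8951 - 3.0951
λ = 80.8000 pm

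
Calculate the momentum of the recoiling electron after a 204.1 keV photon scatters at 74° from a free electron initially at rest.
1.1819e-22 kg·m/s

The electron is initially at rest, so by conservation of momentum:
p⃗_e = p⃗₀ − p⃗'  (incident photon momentum minus scattered photon momentum)

Photon momentum magnitudes (p = h/λ = E/c):
λ₀ = hc/E₀ = 6.0747 pm → p₀ = h/λ₀ = 1.0908e-22 kg·m/s
Δλ = λ_C(1 − cos 74°) = 1.7575 pm
λ' = 7.8322 pm → p' = h/λ' = 8.4600e-23 kg·m/s

The scattered photon makes angle θ = 74° with the incident direction, so by the law of cosines:
|p⃗_e|² = p₀² + p'² − 2p₀p'cos θ
|p⃗_e|² = (1.0908e-22)² + (8.4600e-23)² − 2·1.0908e-22·8.4600e-23·cos(74°)
|p⃗_e| = 1.1819e-22 kg·m/s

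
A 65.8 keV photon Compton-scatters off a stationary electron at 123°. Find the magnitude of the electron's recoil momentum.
5.6749e-23 kg·m/s

The electron is initially at rest, so by conservation of momentum:
p⃗_e = p⃗₀ − p⃗'  (incident photon momentum minus scattered photon momentum)

Photon momentum magnitudes (p = h/λ = E/c):
λ₀ = hc/E₀ = 18.8426 pm → p₀ = h/λ₀ = 3.5165e-23 kg·m/s
Δλ = λ_C(1 − cos 123°) = 3.7478 pm
λ' = 22.5904 pm → p' = h/λ' = 2.9331e-23 kg·m/s

The scattered photon makes angle θ = 123° with the incident direction, so by the law of cosines:
|p⃗_e|² = p₀² + p'² − 2p₀p'cos θ
|p⃗_e|² = (3.5165e-23)² + (2.9331e-23)² − 2·3.5165e-23·2.9331e-23·cos(123°)
|p⃗_e| = 5.6749e-23 kg·m/s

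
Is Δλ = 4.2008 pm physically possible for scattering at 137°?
Yes, consistent

Calculate the expected shift for θ = 137°:

Δλ_expected = λ_C(1 - cos(137°))
Δλ_expected = 2.4263 × (1 - cos(137°))
Δλ_expected = 2.4263 × 1.7314
Δλ_expected = 4.2008 pm

Given shift: 4.2008 pm
Expected shift: 4.2008 pm
Difference: 0.0000 pm

The values match. This is consistent with Compton scattering at the stated angle.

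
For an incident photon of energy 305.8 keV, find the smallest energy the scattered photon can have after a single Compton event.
139.1980 keV (at θ = 180°)

The scattered photon has minimum energy when its wavelength is maximum, i.e., when the Compton shift Δλ = λ_C(1 − cos θ) is maximum. This occurs at θ = 180° (backscattering), giving Δλ_max = 2λ_C = 4.8526 pm.

Initial wavelength: λ₀ = hc/E₀ = 4.0544 pm
Maximum final wavelength: λ'_max = λ₀ + 2λ_C = 4.0544 + 4.8526 = 8.9070 pm
Minimum final energy: E'_min = hc/λ'_max = 139.1980 keV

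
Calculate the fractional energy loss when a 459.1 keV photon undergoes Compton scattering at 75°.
0.3997 (or 39.97%)

Calculate initial and final photon energies:

Initial: E₀ = 459.1 keV → λ₀ = 2.7006 pm
Compton shift: Δλ = 1.7983 pm
Final wavelength: λ' = 4.4989 pm
Final energy: E' = 275.5861 keV

Fractional energy loss:
(E₀ - E')/E₀ = (459.1000 - 275.5861)/459.1000
= 183.5139/459.1000
= 0.3997
= 39.97%

(Intermediate values are shown rounded; full precision is carried through to the final answer.)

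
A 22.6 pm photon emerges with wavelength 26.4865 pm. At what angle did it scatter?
127.00°

First find the wavelength shift:
Δλ = λ' - λ = 26.4865 - 22.6 = 3.8865 pm

Using Δλ = λ_C(1 - cos θ), with λ_C = h/(m_e·c) ≈ 2.42631024 pm:
cos θ = 1 - Δλ/λ_C
cos θ = 1 - 3.8865/2.42631024
cos θ = -0.601815

θ = arccos(-0.601815)
θ = 127.00°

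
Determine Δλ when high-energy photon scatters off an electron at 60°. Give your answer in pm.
1.2132 pm

Using the Compton scattering formula:
Δλ = λ_C(1 - cos θ)

where λ_C = h/(m_e·c) ≈ 2.4263 pm is the Compton wavelength of an electron.

For θ = 60°:
cos(60°) = 0.5000
1 - cos(60°) = 0.5000

Δλ = 2.4263 × 0.5000
Δλ = 1.2132 pm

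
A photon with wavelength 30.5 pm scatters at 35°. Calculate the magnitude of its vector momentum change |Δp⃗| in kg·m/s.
1.2976e-23 kg·m/s

Photon momentum magnitude is p = h/λ.

Initial momentum:
p₀ = h/λ = 6.6261e-34/3.0500e-11 = 2.1725e-23 kg·m/s

After scattering:
λ' = λ + Δλ = 30.5 + 0.4388 = 30.9388 pm
p' = h/λ' = 6.6261e-34/3.0939e-11 = 2.1417e-23 kg·m/s

Momentum is a vector; the scattered photon's direction makes angle θ = 35° with the incident direction. The magnitude of the vector change Δp⃗ = p⃗₀ − p⃗' is found from the law of cosines:
|Δp⃗|² = p₀² + p'² − 2p₀p'cos θ
|Δp⃗|² = (2.1725e-23)² + (2.1417e-23)² − 2·2.1725e-23·2.1417e-23·cos(35°)
|Δp⃗| = 1.2976e-23 kg·m/s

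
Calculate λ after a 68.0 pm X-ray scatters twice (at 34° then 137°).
72.6156 pm

Apply Compton shift twice:

First scattering at θ₁ = 34°:
Δλ₁ = λ_C(1 - cos(34°))
Δλ₁ = 2.4263 × 0.1710
Δλ₁ = 0.4148 pm

After first scattering:
λ₁ = 68.0 + 0.4148 = 68.4148 pm

Second scattering at θ₂ = 137°:
Δλ₂ = λ_C(1 - cos(137°))
Δλ₂ = 2.4263 × 1.7314
Δλ₂ = 4.2008 pm

Final wavelength:
λ₂ = 68.4148 + 4.2008 = 72.6156 pm

Total shift: Δλ_total = 0.4148 + 4.2008 = 4.6156 pm

(Intermediate values are shown rounded; full precision is carried through to the final answer.)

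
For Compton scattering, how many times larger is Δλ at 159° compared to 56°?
159° produces the larger shift by a factor of 4.386

Calculate both shifts using Δλ = λ_C(1 - cos θ):

For θ₁ = 56°:
Δλ₁ = 2.4263 × (1 - cos(56°))
Δλ₁ = 2.4263 × 0.4408
Δλ₁ = 1.0695 pm

For θ₂ = 159°:
Δλ₂ = 2.4263 × (1 - cos(159°))
Δλ₂ = 2.4263 × 1.9336
Δλ₂ = 4.6915 pm

The 159° angle produces the larger shift.
Ratio: 4.6915/1.0695 = 4.386

(Intermediate values are shown rounded; full precision is carried through to the final answer.)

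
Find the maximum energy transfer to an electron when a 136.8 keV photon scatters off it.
47.7040 keV

Maximum energy transfer occurs at θ = 180° (backscattering).

Initial photon: E₀ = 136.8 keV → λ₀ = 9.0632 pm

Maximum Compton shift (at 180°):
Δλ_max = 2λ_C = 2 × 2.4263 = 4.8526 pm

Final wavelength:
λ' = 9.0632 + 4.8526 = 13.9158 pm

Minimum photon energy (maximum energy to electron):
E'_min = hc/λ' = 89.0960 keV

Maximum electron kinetic energy:
K_max = E₀ - E'_min = 136.8000 - 89.0960 = 47.7040 keV

(Intermediate values are shown rounded; full precision is carried through to the final answer.)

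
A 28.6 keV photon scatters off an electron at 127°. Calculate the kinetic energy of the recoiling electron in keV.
2.3531 keV

By energy conservation: K_e = E_initial - E_final

First find the scattered photon energy:
Initial wavelength: λ = hc/E = 43.3511 pm
Compton shift: Δλ = λ_C(1 - cos(127°)) = 3.8865 pm
Final wavelength: λ' = 43.3511 + 3.8865 = 47.2376 pm
Final photon energy: E' = hc/λ' = 26.2469 keV

Electron kinetic energy:
K_e = E - E' = 28.6000 - 26.2469 = 2.3531 keV

(Intermediate values are shown rounded; full precision is carried through to the final answer.)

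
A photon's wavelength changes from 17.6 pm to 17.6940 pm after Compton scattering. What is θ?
16.00°

First find the wavelength shift:
Δλ = λ' - λ = 17.6940 - 17.6 = 0.0940 pm

Using Δλ = λ_C(1 - cos θ), with λ_C = h/(m_e·c) ≈ 2.42631024 pm:
cos θ = 1 - Δλ/λ_C
cos θ = 1 - 0.0940/2.42631024
cos θ = 0.961258

θ = arccos(0.961258)
θ = 16.00°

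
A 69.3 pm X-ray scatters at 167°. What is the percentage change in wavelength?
6.9126%

Calculate the Compton shift:
Δλ = λ_C(1 - cos(167°))
Δλ = 2.4263 × (1 - cos(167°))
Δλ = 2.4263 × 1.9744
Δλ = 4.7904 pm

Percentage change:
(Δλ/λ₀) × 100 = (4.7904/69.3) × 100
= 6.9126%

(Intermediate values are shown rounded; full precision is carried through to the final answer.)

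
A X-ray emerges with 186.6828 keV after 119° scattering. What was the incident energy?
408.0001 keV

Convert final energy to wavelength (hc ≈ 1239.842 keV·pm):
λ' = hc/E' = 1239.842 / 186.6828 = 6.6414 pm

Calculate the Compton shift:
Δλ = λ_C(1 - cos(119°))
Δλ = 2.4263 × (1 - cos(119°))
Δλ = 3.6026 pm

Initial wavelength:
λ = λ' - Δλ = 6.6414 - 3.6026 = 3.0388 pm

Initial energy:
E = hc/λ = 1239.842 / 3.0388 = 408.0001 keV

(Intermediate values are shown rounded; full precision is carried through to the final answer.)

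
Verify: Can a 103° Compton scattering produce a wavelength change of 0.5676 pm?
No, inconsistent

Calculate the expected shift for θ = 103°:

Δλ_expected = λ_C(1 - cos(103°))
Δλ_expected = 2.4263 × (1 - cos(103°))
Δλ_expected = 2.4263 × 1.2250
Δλ_expected = 2.9721 pm

Given shift: 0.5676 pm
Expected shift: 2.9721 pm
Difference: 2.4045 pm

The values do not match. The given shift corresponds to θ ≈ 40.0°, not 103°.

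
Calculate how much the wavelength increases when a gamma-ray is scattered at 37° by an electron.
0.4886 pm

Using the Compton scattering formula:
Δλ = λ_C(1 - cos θ)

where λ_C = h/(m_e·c) ≈ 2.4263 pm is the Compton wavelength of an electron.

For θ = 37°:
cos(37°) = 0.7986
1 - cos(37°) = 0.2014

Δλ = 2.4263 × 0.2014
Δλ = 0.4886 pm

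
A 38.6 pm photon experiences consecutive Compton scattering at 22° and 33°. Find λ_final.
39.1681 pm

Apply Compton shift twice:

First scattering at θ₁ = 22°:
Δλ₁ = λ_C(1 - cos(22°))
Δλ₁ = 2.4263 × 0.0728
Δλ₁ = 0.1767 pm

After first scattering:
λ₁ = 38.6 + 0.1767 = 38.7767 pm

Second scattering at θ₂ = 33°:
Δλ₂ = λ_C(1 - cos(33°))
Δλ₂ = 2.4263 × 0.1613
Δλ₂ = 0.3914 pm

Final wavelength:
λ₂ = 38.7767 + 0.3914 = 39.1681 pm

Total shift: Δλ_total = 0.1767 + 0.3914 = 0.5681 pm

(Intermediate values are shown rounded; full precision is carried through to the final answer.)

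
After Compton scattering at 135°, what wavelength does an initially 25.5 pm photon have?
29.6420 pm

Using the Compton formula: λ' = λ + λ_C(1 − cos θ)

For θ = 135°, cos θ = -√2/2 (exact) ≈ -0.7071, so:
1 − cos 135° = 1 − (-√2/2) ≈ 1.7071

Δλ = λ_C × 1.7071 = 2.4263 × 1.7071 = 4.1420 pm

λ' = 25.5 + 4.1420 = 29.6420 pm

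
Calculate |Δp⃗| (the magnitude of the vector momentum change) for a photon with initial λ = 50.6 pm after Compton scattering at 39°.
8.6972e-24 kg·m/s

Photon momentum magnitude is p = h/λ.

Initial momentum:
p₀ = h/λ = 6.6261e-34/5.0600e-11 = 1.3095e-23 kg·m/s

After scattering:
λ' = λ + Δλ = 50.6 + 0.5407 = 51.1407 pm
p' = h/λ' = 6.6261e-34/5.1141e-11 = 1.2957e-23 kg·m/s

Momentum is a vector; the scattered photon's direction makes angle θ = 39° with the incident direction. The magnitude of the vector change Δp⃗ = p⃗₀ − p⃗' is found from the law of cosines:
|Δp⃗|² = p₀² + p'² − 2p₀p'cos θ
|Δp⃗|² = (1.3095e-23)² + (1.2957e-23)² − 2·1.3095e-23·1.2957e-23·cos(39°)
|Δp⃗| = 8.6972e-24 kg·m/s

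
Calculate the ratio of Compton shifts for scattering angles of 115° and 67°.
115° produces the larger shift by a factor of 2.335

Calculate both shifts using Δλ = λ_C(1 - cos θ):

For θ₁ = 67°:
Δλ₁ = 2.4263 × (1 - cos(67°))
Δλ₁ = 2.4263 × 0.6093
Δλ₁ = 1.4783 pm

For θ₂ = 115°:
Δλ₂ = 2.4263 × (1 - cos(115°))
Δλ₂ = 2.4263 × 1.4226
Δλ₂ = 3.4517 pm

The 115° angle produces the larger shift.
Ratio: 3.4517/1.4783 = 2.335

(Intermediate values are shown rounded; full precision is carried through to the final answer.)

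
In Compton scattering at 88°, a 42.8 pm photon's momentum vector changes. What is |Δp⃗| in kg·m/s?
2.0959e-23 kg·m/s

Photon momentum magnitude is p = h/λ.

Initial momentum:
p₀ = h/λ = 6.6261e-34/4.2800e-11 = 1.5481e-23 kg·m/s

After scattering:
λ' = λ + Δλ = 42.8 + 2.3416 = 45.1416 pm
p' = h/λ' = 6.6261e-34/4.5142e-11 = 1.4678e-23 kg·m/s

Momentum is a vector; the scattered photon's direction makes angle θ = 88° with the incident direction. The magnitude of the vector change Δp⃗ = p⃗₀ − p⃗' is found from the law of cosines:
|Δp⃗|² = p₀² + p'² − 2p₀p'cos θ
|Δp⃗|² = (1.5481e-23)² + (1.4678e-23)² − 2·1.5481e-23·1.4678e-23·cos(88°)
|Δp⃗| = 2.0959e-23 kg·m/s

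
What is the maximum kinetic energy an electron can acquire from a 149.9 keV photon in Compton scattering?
55.4268 keV

Maximum energy transfer occurs at θ = 180° (backscattering).

Initial photon: E₀ = 149.9 keV → λ₀ = 8.2711 pm

Maximum Compton shift (at 180°):
Δλ_max = 2λ_C = 2 × 2.4263 = 4.8526 pm

Final wavelength:
λ' = 8.2711 + 4.8526 = 13.1237 pm

Minimum photon energy (maximum energy to electron):
E'_min = hc/λ' = 94.4732 keV

Maximum electron kinetic energy:
K_max = E₀ - E'_min = 149.9000 - 94.4732 = 55.4268 keV

(Intermediate values are shown rounded; full precision is carried through to the final answer.)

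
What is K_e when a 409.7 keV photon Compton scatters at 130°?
232.8861 keV

By energy conservation: K_e = E_initial - E_final

First find the scattered photon energy:
Initial wavelength: λ = hc/E = 3.0262 pm
Compton shift: Δλ = λ_C(1 - cos(130°)) = 3.9859 pm
Final wavelength: λ' = 3.0262 + 3.9859 = 7.0121 pm
Final photon energy: E' = hc/λ' = 176.8139 keV

Electron kinetic energy:
K_e = E - E' = 409.7000 - 176.8139 = 232.8861 keV

(Intermediate values are shown rounded; full precision is carried through to the final answer.)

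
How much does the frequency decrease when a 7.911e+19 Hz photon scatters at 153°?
4.333e+19 Hz (decrease)

Convert frequency to wavelength (c = 299792458 m/s):
λ₀ = c/f₀ = 299792458/7.911e+19 = 3.7895646e-12 m = 3.7896 pm

Calculate Compton shift:
Δλ = λ_C(1 - cos(153°)) = 4.5882 pm

Final wavelength:
λ' = λ₀ + Δλ = 3.7896 + 4.5882 = 8.3777 pm

Final frequency:
f' = c/λ' = 299792458/8.3777331e-12 = 3.5784436e+19 Hz

Frequency shift (decrease):
Δf = f₀ - f' = 7.911e+19 - 3.5784436e+19 = 4.333e+19 Hz

(Intermediate values are shown rounded; full precision is carried through to the final answer.)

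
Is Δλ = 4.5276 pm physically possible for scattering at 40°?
No, inconsistent

Calculate the expected shift for θ = 40°:

Δλ_expected = λ_C(1 - cos(40°))
Δλ_expected = 2.4263 × (1 - cos(40°))
Δλ_expected = 2.4263 × 0.2340
Δλ_expected = 0.5676 pm

Given shift: 4.5276 pm
Expected shift: 0.5676 pm
Difference: 3.9599 pm

The values do not match. The given shift corresponds to θ ≈ 150.0°, not 40°.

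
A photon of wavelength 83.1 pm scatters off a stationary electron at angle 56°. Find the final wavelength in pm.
84.1695 pm

Using the Compton scattering formula:
λ' = λ + Δλ = λ + λ_C(1 - cos θ)

Given:
- Initial wavelength λ = 83.1 pm
- Scattering angle θ = 56°
- Compton wavelength λ_C ≈ 2.4263 pm

Calculate the shift:
Δλ = 2.4263 × (1 - cos(56°))
Δλ = 2.4263 × 0.4408
Δλ = 1.0695 pm

Final wavelength:
λ' = 83.1 + 1.0695 = 84.1695 pm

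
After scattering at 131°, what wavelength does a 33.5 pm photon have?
37.5181 pm

Using the Compton scattering formula:
λ' = λ + Δλ = λ + λ_C(1 - cos θ)

Given:
- Initial wavelength λ = 33.5 pm
- Scattering angle θ = 131°
- Compton wavelength λ_C ≈ 2.4263 pm

Calculate the shift:
Δλ = 2.4263 × (1 - cos(131°))
Δλ = 2.4263 × 1.6561
Δλ = 4.0181 pm

Final wavelength:
λ' = 33.5 + 4.0181 = 37.5181 pm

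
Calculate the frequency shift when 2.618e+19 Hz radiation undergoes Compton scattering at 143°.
7.224e+18 Hz (decrease)

Convert frequency to wavelength (c = 299792458 m/s):
λ₀ = c/f₀ = 299792458/2.618e+19 = 1.1451202e-11 m = 11.4512 pm

Calculate Compton shift:
Δλ = λ_C(1 - cos(143°)) = 4.3640 pm

Final wavelength:
λ' = λ₀ + Δλ = 11.4512 + 4.3640 = 15.8152 pm

Final frequency:
f' = c/λ' = 299792458/1.5815249e-11 = 1.8955911e+19 Hz

Frequency shift (decrease):
Δf = f₀ - f' = 2.618e+19 - 1.8955911e+19 = 7.224e+18 Hz

(Intermediate values are shown rounded; full precision is carried through to the final answer.)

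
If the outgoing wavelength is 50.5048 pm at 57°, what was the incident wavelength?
49.4000 pm

From λ' = λ + Δλ, we have λ = λ' - Δλ

First calculate the Compton shift:
Δλ = λ_C(1 - cos θ)
Δλ = 2.4263 × (1 - cos(57°))
Δλ = 2.4263 × 0.4554
Δλ = 1.1048 pm

Initial wavelength:
λ = λ' - Δλ
λ = 50.5048 - 1.1048
λ = 49.4000 pm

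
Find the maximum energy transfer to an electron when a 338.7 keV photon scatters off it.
193.0626 keV

Maximum energy transfer occurs at θ = 180° (backscattering).

Initial photon: E₀ = 338.7 keV → λ₀ = 3.6606 pm

Maximum Compton shift (at 180°):
Δλ_max = 2λ_C = 2 × 2.4263 = 4.8526 pm

Final wavelength:
λ' = 3.6606 + 4.8526 = 8.5132 pm

Minimum photon energy (maximum energy to electron):
E'_min = hc/λ' = 145.6374 keV

Maximum electron kinetic energy:
K_max = E₀ - E'_min = 338.7000 - 145.6374 = 193.0626 keV

(Intermediate values are shown rounded; full precision is carried through to the final answer.)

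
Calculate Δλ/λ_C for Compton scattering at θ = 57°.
0.4554 λ_C

The Compton shift formula is:
Δλ = λ_C(1 - cos θ)

Dividing both sides by λ_C:
Δλ/λ_C = 1 - cos θ

For θ = 57°:
Δλ/λ_C = 1 - cos(57°)
Δλ/λ_C = 1 - 0.5446
Δλ/λ_C = 0.4554

This means the shift is 0.4554 × λ_C = 1.1048 pm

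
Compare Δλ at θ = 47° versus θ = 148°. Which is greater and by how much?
148° produces the larger shift by a factor of 5.811

Calculate both shifts using Δλ = λ_C(1 - cos θ):

For θ₁ = 47°:
Δλ₁ = 2.4263 × (1 - cos(47°))
Δλ₁ = 2.4263 × 0.3180
Δλ₁ = 0.7716 pm

For θ₂ = 148°:
Δλ₂ = 2.4263 × (1 - cos(148°))
Δλ₂ = 2.4263 × 1.8480
Δλ₂ = 4.4839 pm

The 148° angle produces the larger shift.
Ratio: 4.4839/0.7716 = 5.811

(Intermediate values are shown rounded; full precision is carried through to the final answer.)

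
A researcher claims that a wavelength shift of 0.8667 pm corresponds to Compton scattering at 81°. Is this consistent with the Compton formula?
No, inconsistent

Calculate the expected shift for θ = 81°:

Δλ_expected = λ_C(1 - cos(81°))
Δλ_expected = 2.4263 × (1 - cos(81°))
Δλ_expected = 2.4263 × 0.8436
Δλ_expected = 2.0468 pm

Given shift: 0.8667 pm
Expected shift: 2.0468 pm
Difference: 1.1800 pm

The values do not match. The given shift corresponds to θ ≈ 50.0°, not 81°.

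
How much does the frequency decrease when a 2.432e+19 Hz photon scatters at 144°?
6.386e+18 Hz (decrease)

Convert frequency to wavelength (c = 299792458 m/s):
λ₀ = c/f₀ = 299792458/2.432e+19 = 1.2326993e-11 m = 12.3270 pm

Calculate Compton shift:
Δλ = λ_C(1 - cos(144°)) = 4.3892 pm

Final wavelength:
λ' = λ₀ + Δλ = 12.3270 + 4.3892 = 16.7162 pm

Final frequency:
f' = c/λ' = 299792458/1.6716229e-11 = 1.7934216e+19 Hz

Frequency shift (decrease):
Δf = f₀ - f' = 2.432e+19 - 1.7934216e+19 = 6.386e+18 Hz

(Intermediate values are shown rounded; full precision is carried through to the final answer.)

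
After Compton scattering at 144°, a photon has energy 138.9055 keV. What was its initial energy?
273.3001 keV

Convert final energy to wavelength (hc ≈ 1239.842 keV·pm):
λ' = hc/E' = 1239.842 / 138.9055 = 8.9258 pm

Calculate the Compton shift:
Δλ = λ_C(1 - cos(144°))
Δλ = 2.4263 × (1 - cos(144°))
Δλ = 4.3892 pm

Initial wavelength:
λ = λ' - Δλ = 8.9258 - 4.3892 = 4.5366 pm

Initial energy:
E = hc/λ = 1239.842 / 4.5366 = 273.3001 keV

(Intermediate values are shown rounded; full precision is carried through to the final answer.)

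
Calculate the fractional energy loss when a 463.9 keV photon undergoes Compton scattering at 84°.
0.4484 (or 44.84%)

Calculate initial and final photon energies:

Initial: E₀ = 463.9 keV → λ₀ = 2.6726 pm
Compton shift: Δλ = 2.1727 pm
Final wavelength: λ' = 4.8453 pm
Final energy: E' = 255.8833 keV

Fractional energy loss:
(E₀ - E')/E₀ = (463.9000 - 255.8833)/463.9000
= 208.0167/463.9000
= 0.4484
= 44.84%

(Intermediate values are shown rounded; full precision is carried through to the final answer.)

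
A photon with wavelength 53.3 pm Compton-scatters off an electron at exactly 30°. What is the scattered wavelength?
53.6251 pm

Using the Compton formula: λ' = λ + λ_C(1 − cos θ)

For θ = 30°, cos θ = √3/2 (exact) ≈ 0.8660, so:
1 − cos 30° = 1 − (√3/2) ≈ 0.1340

Δλ = λ_C × 0.1340 = 2.4263 × 0.1340 = 0.3251 pm

λ' = 53.3 + 0.3251 = 53.6251 pm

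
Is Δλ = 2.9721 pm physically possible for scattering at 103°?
Yes, consistent

Calculate the expected shift for θ = 103°:

Δλ_expected = λ_C(1 - cos(103°))
Δλ_expected = 2.4263 × (1 - cos(103°))
Δλ_expected = 2.4263 × 1.2250
Δλ_expected = 2.9721 pm

Given shift: 2.9721 pm
Expected shift: 2.9721 pm
Difference: 0.0000 pm

The values match. This is consistent with Compton scattering at the stated angle.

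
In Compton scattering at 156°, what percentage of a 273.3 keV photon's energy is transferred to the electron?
0.5058 (or 50.58%)

Calculate initial and final photon energies:

Initial: E₀ = 273.3 keV → λ₀ = 4.5366 pm
Compton shift: Δλ = 4.6429 pm
Final wavelength: λ' = 9.1794 pm
Final energy: E' = 135.0676 keV

Fractional energy loss:
(E₀ - E')/E₀ = (273.3000 - 135.0676)/273.3000
= 138.2324/273.3000
= 0.5058
= 50.58%

(Intermediate values are shown rounded; full precision is carried through to the final answer.)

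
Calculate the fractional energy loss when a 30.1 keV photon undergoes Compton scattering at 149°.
0.0986 (or 9.86%)

Calculate initial and final photon energies:

Initial: E₀ = 30.1 keV → λ₀ = 41.1908 pm
Compton shift: Δλ = 4.5061 pm
Final wavelength: λ' = 45.6968 pm
Final energy: E' = 27.1319 keV

Fractional energy loss:
(E₀ - E')/E₀ = (30.1000 - 27.1319)/30.1000
= 2.9681/30.1000
= 0.0986
= 9.86%

(Intermediate values are shown rounded; full precision is carried through to the final answer.)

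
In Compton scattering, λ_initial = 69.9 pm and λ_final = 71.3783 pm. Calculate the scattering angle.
67.00°

First find the wavelength shift:
Δλ = λ' - λ = 71.3783 - 69.9 = 1.4783 pm

Using Δλ = λ_C(1 - cos θ), with λ_C = h/(m_e·c) ≈ 2.42631024 pm:
cos θ = 1 - Δλ/λ_C
cos θ = 1 - 1.4783/2.42631024
cos θ = 0.390721

θ = arccos(0.390721)
θ = 67.00°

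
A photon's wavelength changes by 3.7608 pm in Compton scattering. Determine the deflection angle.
123.37°

From the Compton formula Δλ = λ_C(1 - cos θ), we can solve for θ:

cos θ = 1 - Δλ/λ_C

Given:
- Δλ = 3.7608 pm
- λ_C = h/(m_e·c) ≈ 2.42631024 pm

cos θ = 1 - 3.7608/2.42631024
cos θ = 1 - 1.550008
cos θ = -0.550008

θ = arccos(-0.550008)
θ = 123.37°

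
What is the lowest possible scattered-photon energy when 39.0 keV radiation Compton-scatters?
33.8353 keV (at θ = 180°)

The scattered photon has minimum energy when its wavelength is maximum, i.e., when the Compton shift Δλ = λ_C(1 − cos θ) is maximum. This occurs at θ = 180° (backscattering), giving Δλ_max = 2λ_C = 4.8526 pm.

Initial wavelength: λ₀ = hc/E₀ = 31.7908 pm
Maximum final wavelength: λ'_max = λ₀ + 2λ_C = 31.7908 + 4.8526 = 36.6434 pm
Minimum final energy: E'_min = hc/λ'_max = 33.8353 keV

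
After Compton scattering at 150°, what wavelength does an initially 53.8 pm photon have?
58.3276 pm

Using the Compton formula: λ' = λ + λ_C(1 − cos θ)

For θ = 150°, cos θ = -√3/2 (exact) ≈ -0.8660, so:
1 − cos 150° = 1 − (-√3/2) ≈ 1.8660

Δλ = λ_C × 1.8660 = 2.4263 × 1.8660 = 4.5276 pm

λ' = 53.8 + 4.5276 = 58.3276 pm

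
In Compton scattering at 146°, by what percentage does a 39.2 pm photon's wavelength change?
11.3210%

Calculate the Compton shift:
Δλ = λ_C(1 - cos(146°))
Δλ = 2.4263 × (1 - cos(146°))
Δλ = 2.4263 × 1.8290
Δλ = 4.4378 pm

Percentage change:
(Δλ/λ₀) × 100 = (4.4378/39.2) × 100
= 11.3210%

(Intermediate values are shown rounded; full precision is carried through to the final answer.)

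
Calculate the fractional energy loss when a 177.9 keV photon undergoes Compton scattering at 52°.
0.1180 (or 11.80%)

Calculate initial and final photon energies:

Initial: E₀ = 177.9 keV → λ₀ = 6.9693 pm
Compton shift: Δλ = 0.9325 pm
Final wavelength: λ' = 7.9018 pm
Final energy: E' = 156.9054 keV

Fractional energy loss:
(E₀ - E')/E₀ = (177.9000 - 156.9054)/177.9000
= 20.9946/177.9000
= 0.1180
= 11.80%

(Intermediate values are shown rounded; full precision is carried through to the final answer.)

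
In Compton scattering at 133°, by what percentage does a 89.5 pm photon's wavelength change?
4.5598%

Calculate the Compton shift:
Δλ = λ_C(1 - cos(133°))
Δλ = 2.4263 × (1 - cos(133°))
Δλ = 2.4263 × 1.6820
Δλ = 4.0810 pm

Percentage change:
(Δλ/λ₀) × 100 = (4.0810/89.5) × 100
= 4.5598%

(Intermediate values are shown rounded; full precision is carried through to the final answer.)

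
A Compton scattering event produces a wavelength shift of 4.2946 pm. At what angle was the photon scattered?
140.36°

From the Compton formula Δλ = λ_C(1 - cos θ), we can solve for θ:

cos θ = 1 - Δλ/λ_C

Given:
- Δλ = 4.2946 pm
- λ_C = h/(m_e·c) ≈ 2.42631024 pm

cos θ = 1 - 4.2946/2.42631024
cos θ = 1 - 1.770013
cos θ = -0.770013

θ = arccos(-0.770013)
θ = 140.36°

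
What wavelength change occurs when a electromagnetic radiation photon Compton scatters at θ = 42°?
0.6232 pm

Using the Compton scattering formula:
Δλ = λ_C(1 - cos θ)

where λ_C = h/(m_e·c) ≈ 2.4263 pm is the Compton wavelength of an electron.

For θ = 42°:
cos(42°) = 0.7431
1 - cos(42°) = 0.2569

Δλ = 2.4263 × 0.2569
Δλ = 0.6232 pm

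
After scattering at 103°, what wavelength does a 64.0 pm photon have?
66.9721 pm

Using the Compton scattering formula:
λ' = λ + Δλ = λ + λ_C(1 - cos θ)

Given:
- Initial wavelength λ = 64.0 pm
- Scattering angle θ = 103°
- Compton wavelength λ_C ≈ 2.4263 pm

Calculate the shift:
Δλ = 2.4263 × (1 - cos(103°))
Δλ = 2.4263 × 1.2250
Δλ = 2.9721 pm

Final wavelength:
λ' = 64.0 + 2.9721 = 66.9721 pm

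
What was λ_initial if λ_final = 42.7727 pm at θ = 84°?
40.6000 pm

From λ' = λ + Δλ, we have λ = λ' - Δλ

First calculate the Compton shift:
Δλ = λ_C(1 - cos θ)
Δλ = 2.4263 × (1 - cos(84°))
Δλ = 2.4263 × 0.8955
Δλ = 2.1727 pm

Initial wavelength:
λ = λ' - Δλ
λ = 42.7727 - 2.1727
λ = 40.6000 pm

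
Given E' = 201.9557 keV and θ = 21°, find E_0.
207.4000 keV

Convert final energy to wavelength (hc ≈ 1239.842 keV·pm):
λ' = hc/E' = 1239.842 / 201.9557 = 6.1392 pm

Calculate the Compton shift:
Δλ = λ_C(1 - cos(21°))
Δλ = 2.4263 × (1 - cos(21°))
Δλ = 0.1612 pm

Initial wavelength:
λ = λ' - Δλ = 6.1392 - 0.1612 = 5.9780 pm

Initial energy:
E = hc/λ = 1239.842 / 5.9780 = 207.4000 keV

(Intermediate values are shown rounded; full precision is carried through to the final answer.)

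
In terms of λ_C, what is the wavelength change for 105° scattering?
1.2588 λ_C

The Compton shift formula is:
Δλ = λ_C(1 - cos θ)

Dividing both sides by λ_C:
Δλ/λ_C = 1 - cos θ

For θ = 105°:
Δλ/λ_C = 1 - cos(105°)
Δλ/λ_C = 1 - -0.2588
Δλ/λ_C = 1.2588

This means the shift is 1.2588 × λ_C = 3.0543 pm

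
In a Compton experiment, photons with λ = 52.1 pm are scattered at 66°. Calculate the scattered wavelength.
53.5394 pm

Using the Compton scattering formula:
λ' = λ + Δλ = λ + λ_C(1 - cos θ)

Given:
- Initial wavelength λ = 52.1 pm
- Scattering angle θ = 66°
- Compton wavelength λ_C ≈ 2.4263 pm

Calculate the shift:
Δλ = 2.4263 × (1 - cos(66°))
Δλ = 2.4263 × 0.5933
Δλ = 1.4394 pm

Final wavelength:
λ' = 52.1 + 1.4394 = 53.5394 pm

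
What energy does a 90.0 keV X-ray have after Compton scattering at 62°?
82.3091 keV

First convert energy to wavelength:
λ = hc/E, with hc ≈ 1239.842 keV·pm (i.e. 1239.842 eV·nm)

For E = 90.0 keV = 90000 eV:
λ = 1239.842 keV·pm / 90.0 keV
λ = 13.7760 pm

Calculate the Compton shift:
Δλ = λ_C(1 - cos(62°)) = 2.4263 × 0.5305
Δλ = 1.2872 pm

Final wavelength:
λ' = 13.7760 + 1.2872 = 15.0632 pm

Final energy:
E' = hc/λ' = 1239.842 / 15.0632 = 82.3091 keV

(Intermediate values are shown rounded; full precision is carried through to the final answer.)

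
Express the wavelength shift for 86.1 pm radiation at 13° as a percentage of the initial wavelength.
0.0722%

Calculate the Compton shift:
Δλ = λ_C(1 - cos(13°))
Δλ = 2.4263 × (1 - cos(13°))
Δλ = 2.4263 × 0.0256
Δλ = 0.0622 pm

Percentage change:
(Δλ/λ₀) × 100 = (0.0622/86.1) × 100
= 0.0722%

(Intermediate values are shown rounded; full precision is carried through to the final answer.)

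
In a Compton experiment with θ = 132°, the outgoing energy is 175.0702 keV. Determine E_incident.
408.8997 keV

Convert final energy to wavelength (hc ≈ 1239.842 keV·pm):
λ' = hc/E' = 1239.842 / 175.0702 = 7.0820 pm

Calculate the Compton shift:
Δλ = λ_C(1 - cos(132°))
Δλ = 2.4263 × (1 - cos(132°))
Δλ = 4.0498 pm

Initial wavelength:
λ = λ' - Δλ = 7.0820 - 4.0498 = 3.0321 pm

Initial energy:
E = hc/λ = 1239.842 / 3.0321 = 408.8997 keV

(Intermediate values are shown rounded; full precision is carried through to the final answer.)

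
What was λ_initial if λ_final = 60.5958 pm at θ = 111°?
57.3000 pm

From λ' = λ + Δλ, we have λ = λ' - Δλ

First calculate the Compton shift:
Δλ = λ_C(1 - cos θ)
Δλ = 2.4263 × (1 - cos(111°))
Δλ = 2.4263 × 1.3584
Δλ = 3.2958 pm

Initial wavelength:
λ = λ' - Δλ
λ = 60.5958 - 3.2958
λ = 57.3000 pm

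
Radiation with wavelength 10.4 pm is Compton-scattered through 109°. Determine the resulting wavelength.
13.6162 pm

Using the Compton scattering formula:
λ' = λ + Δλ = λ + λ_C(1 - cos θ)

Given:
- Initial wavelength λ = 10.4 pm
- Scattering angle θ = 109°
- Compton wavelength λ_C ≈ 2.4263 pm

Calculate the shift:
Δλ = 2.4263 × (1 - cos(109°))
Δλ = 2.4263 × 1.3256
Δλ = 3.2162 pm

Final wavelength:
λ' = 10.4 + 3.2162 = 13.6162 pm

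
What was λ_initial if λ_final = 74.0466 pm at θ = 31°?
73.7000 pm

From λ' = λ + Δλ, we have λ = λ' - Δλ

First calculate the Compton shift:
Δλ = λ_C(1 - cos θ)
Δλ = 2.4263 × (1 - cos(31°))
Δλ = 2.4263 × 0.1428
Δλ = 0.3466 pm

Initial wavelength:
λ = λ' - Δλ
λ = 74.0466 - 0.3466
λ = 73.7000 pm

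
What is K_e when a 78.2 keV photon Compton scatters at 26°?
1.1927 keV

By energy conservation: K_e = E_initial - E_final

First find the scattered photon energy:
Initial wavelength: λ = hc/E = 15.8548 pm
Compton shift: Δλ = λ_C(1 - cos(26°)) = 0.2456 pm
Final wavelength: λ' = 15.8548 + 0.2456 = 16.1003 pm
Final photon energy: E' = hc/λ' = 77.0073 keV

Electron kinetic energy:
K_e = E - E' = 78.2000 - 77.0073 = 1.1927 keV

(Intermediate values are shown rounded; full precision is carried through to the final answer.)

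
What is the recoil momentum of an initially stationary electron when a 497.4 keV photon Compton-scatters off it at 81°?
2.8254e-22 kg·m/s

The electron is initially at rest, so by conservation of momentum:
p⃗_e = p⃗₀ − p⃗'  (incident photon momentum minus scattered photon momentum)

Photon momentum magnitudes (p = h/λ = E/c):
λ₀ = hc/E₀ = 2.4926 pm → p₀ = h/λ₀ = 2.6582e-22 kg·m/s
Δλ = λ_C(1 − cos 81°) = 2.0468 pm
λ' = 4.5394 pm → p' = h/λ' = 1.4597e-22 kg·m/s

The scattered photon makes angle θ = 81° with the incident direction, so by the law of cosines:
|p⃗_e|² = p₀² + p'² − 2p₀p'cos θ
|p⃗_e|² = (2.6582e-22)² + (1.4597e-22)² − 2·2.6582e-22·1.4597e-22·cos(81°)
|p⃗_e| = 2.8254e-22 kg·m/s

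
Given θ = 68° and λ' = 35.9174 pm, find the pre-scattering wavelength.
34.4000 pm

From λ' = λ + Δλ, we have λ = λ' - Δλ

First calculate the Compton shift:
Δλ = λ_C(1 - cos θ)
Δλ = 2.4263 × (1 - cos(68°))
Δλ = 2.4263 × 0.6254
Δλ = 1.5174 pm

Initial wavelength:
λ = λ' - Δλ
λ = 35.9174 - 1.5174
λ = 34.4000 pm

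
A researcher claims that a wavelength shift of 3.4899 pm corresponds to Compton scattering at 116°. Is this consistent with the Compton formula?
Yes, consistent

Calculate the expected shift for θ = 116°:

Δλ_expected = λ_C(1 - cos(116°))
Δλ_expected = 2.4263 × (1 - cos(116°))
Δλ_expected = 2.4263 × 1.4384
Δλ_expected = 3.4899 pm

Given shift: 3.4899 pm
Expected shift: 3.4899 pm
Difference: 0.0000 pm

The values match. This is consistent with Compton scattering at the stated angle.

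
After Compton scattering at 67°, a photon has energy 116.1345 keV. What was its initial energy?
134.8000 keV

Convert final energy to wavelength (hc ≈ 1239.842 keV·pm):
λ' = hc/E' = 1239.842 / 116.1345 = 10.6759 pm

Calculate the Compton shift:
Δλ = λ_C(1 - cos(67°))
Δλ = 2.4263 × (1 - cos(67°))
Δλ = 1.4783 pm

Initial wavelength:
λ = λ' - Δλ = 10.6759 - 1.4783 = 9.1976 pm

Initial energy:
E = hc/λ = 1239.842 / 9.1976 = 134.8000 keV

(Intermediate values are shown rounded; full precision is carried through to the final answer.)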